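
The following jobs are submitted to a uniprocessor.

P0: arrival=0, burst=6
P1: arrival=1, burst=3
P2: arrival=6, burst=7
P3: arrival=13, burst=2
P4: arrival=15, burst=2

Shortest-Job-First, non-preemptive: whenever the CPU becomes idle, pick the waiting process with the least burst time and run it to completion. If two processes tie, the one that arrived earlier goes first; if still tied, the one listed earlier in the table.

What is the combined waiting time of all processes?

14

Schedule: | P0 0-6 | P1 6-9 | P2 9-16 | P3 16-18 | P4 18-20 |
Completion: P0=6  P1=9  P2=16  P3=18  P4=20
Turnaround (C−A): P0=6  P1=8  P2=10  P3=5  P4=5
Waiting = turnaround − burst: P0=0, P1=5, P2=3, P3=3, P4=3
Total waiting = 0 + 5 + 3 + 3 + 3 = 14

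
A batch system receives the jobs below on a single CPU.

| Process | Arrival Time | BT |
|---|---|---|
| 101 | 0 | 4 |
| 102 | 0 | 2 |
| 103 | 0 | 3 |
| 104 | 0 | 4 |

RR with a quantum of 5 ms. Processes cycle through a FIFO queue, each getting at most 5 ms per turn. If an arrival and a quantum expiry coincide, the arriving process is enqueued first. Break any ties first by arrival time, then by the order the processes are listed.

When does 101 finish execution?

Gantt: | 101 0-4 | 102 4-6 | 103 6-9 | 104 9-13 |
Completion: 101=4  102=6  103=9  104=13
Turnaround (C−A): 101=4  102=6  103=9  104=13

4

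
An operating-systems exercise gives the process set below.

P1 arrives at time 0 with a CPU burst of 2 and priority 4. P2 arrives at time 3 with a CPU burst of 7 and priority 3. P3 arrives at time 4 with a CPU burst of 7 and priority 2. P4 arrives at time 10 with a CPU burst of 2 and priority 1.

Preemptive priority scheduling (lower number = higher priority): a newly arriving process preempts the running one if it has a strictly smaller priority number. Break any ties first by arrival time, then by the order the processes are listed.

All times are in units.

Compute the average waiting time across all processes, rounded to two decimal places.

2.75

Timeline: | P1 0-2 | idle 2-3 | P2 3-4 | P3 4-10 | P4 10-12 | P3 12-13 | P2 13-19 |
Completion: P1=2  P2=19  P3=13  P4=12
Waiting times: P1=0, P2=9, P3=2, P4=0
Average waiting = (0+9+2+0) / 4 = 11/4 = 2.75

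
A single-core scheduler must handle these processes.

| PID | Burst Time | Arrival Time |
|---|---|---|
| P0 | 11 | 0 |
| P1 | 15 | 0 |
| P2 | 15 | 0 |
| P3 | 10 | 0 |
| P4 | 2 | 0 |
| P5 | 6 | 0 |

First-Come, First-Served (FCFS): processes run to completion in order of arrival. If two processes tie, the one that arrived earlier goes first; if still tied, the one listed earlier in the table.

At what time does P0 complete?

11

Gantt: | P0 0-11 | P1 11-26 | P2 26-41 | P3 41-51 | P4 51-53 | P5 53-59 |
Completion: P0=11  P1=26  P2=41  P3=51  P4=53  P5=59
Turnaround (C−A): P0=11  P1=26  P2=41  P3=51  P4=53  P5=59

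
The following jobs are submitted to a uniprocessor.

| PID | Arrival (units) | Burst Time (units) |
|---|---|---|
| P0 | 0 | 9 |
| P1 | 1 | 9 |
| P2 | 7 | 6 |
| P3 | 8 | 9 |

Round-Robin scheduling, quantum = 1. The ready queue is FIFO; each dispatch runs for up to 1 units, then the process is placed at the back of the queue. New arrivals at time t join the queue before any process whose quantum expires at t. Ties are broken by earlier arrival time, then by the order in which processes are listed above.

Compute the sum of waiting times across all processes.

Gantt: | P0 0-1 | P1 1-2 | P0 2-3 | P1 3-4 | P0 4-5 | P1 5-6 | P0 6-7 | P1 7-8 | P2 8-9 | P0 9-10 | P3 10-11 | P1 11-12 | P2 12-13 | P0 13-14 | P3 14-15 | P1 15-16 | P2 16-17 | P0 17-18 | P3 18-19 | P1 19-20 | P2 20-21 | P0 21-22 | P3 22-23 | P1 23-24 | P2 24-25 | P0 25-26 | P3 26-27 | P1 27-28 | P2 28-29 | P3 29-33 |
Completion: P0=26  P1=28  P2=29  P3=33
Turnaround (C−A): P0=26  P1=27  P2=22  P3=25
Waiting = turnaround − burst: P0=17, P1=18, P2=16, P3=16
Total waiting = 17 + 18 + 16 + 16 = 67

67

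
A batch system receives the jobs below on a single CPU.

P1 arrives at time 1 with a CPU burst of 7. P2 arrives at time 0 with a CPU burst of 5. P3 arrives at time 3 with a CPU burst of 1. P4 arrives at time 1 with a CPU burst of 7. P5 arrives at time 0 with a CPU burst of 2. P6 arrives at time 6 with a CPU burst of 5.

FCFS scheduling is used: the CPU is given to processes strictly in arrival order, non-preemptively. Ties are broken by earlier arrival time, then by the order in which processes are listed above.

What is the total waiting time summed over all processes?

Schedule: | P2 0-5 | P5 5-7 | P1 7-14 | P4 14-21 | P3 21-22 | P6 22-27 |
Completion: P1=14  P2=5  P3=22  P4=21  P5=7  P6=27
Waiting = turnaround − burst: P1=6, P2=0, P3=18, P4=13, P5=5, P6=16
Total waiting = 6 + 0 + 18 + 13 + 5 + 16 = 58

58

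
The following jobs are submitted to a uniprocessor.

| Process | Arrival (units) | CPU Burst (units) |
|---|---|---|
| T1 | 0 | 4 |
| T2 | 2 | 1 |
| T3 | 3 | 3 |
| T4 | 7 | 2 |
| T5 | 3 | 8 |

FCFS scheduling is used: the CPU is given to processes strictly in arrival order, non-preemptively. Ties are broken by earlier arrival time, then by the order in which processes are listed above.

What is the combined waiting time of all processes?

Schedule: | T1 0-4 | T2 4-5 | T3 5-8 | T5 8-16 | T4 16-18 |
Completion: T1=4  T2=5  T3=8  T4=18  T5=16
Turnaround (C−A): T1=4  T2=3  T3=5  T4=11  T5=13
Waiting = turnaround − burst: T1=0, T2=2, T3=2, T4=9, T5=5
Total waiting = 0 + 2 + 2 + 9 + 5 = 18

18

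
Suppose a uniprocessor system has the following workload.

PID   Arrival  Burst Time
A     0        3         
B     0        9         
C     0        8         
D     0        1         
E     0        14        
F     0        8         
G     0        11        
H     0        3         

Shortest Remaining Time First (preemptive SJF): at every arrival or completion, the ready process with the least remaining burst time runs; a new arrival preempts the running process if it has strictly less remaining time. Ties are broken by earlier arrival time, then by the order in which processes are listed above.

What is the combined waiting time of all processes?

125

Schedule: | D 0-1 | A 1-4 | H 4-7 | C 7-15 | F 15-23 | B 23-32 | G 32-43 | E 43-57 |
Completion: A=4  B=32  C=15  D=1  E=57  F=23  G=43  H=7
Waiting = turnaround − burst: A=1, B=23, C=7, D=0, E=43, F=15, G=32, H=4
Total waiting = 1 + 23 + 7 + 0 + 43 + 15 + 32 + 4 = 125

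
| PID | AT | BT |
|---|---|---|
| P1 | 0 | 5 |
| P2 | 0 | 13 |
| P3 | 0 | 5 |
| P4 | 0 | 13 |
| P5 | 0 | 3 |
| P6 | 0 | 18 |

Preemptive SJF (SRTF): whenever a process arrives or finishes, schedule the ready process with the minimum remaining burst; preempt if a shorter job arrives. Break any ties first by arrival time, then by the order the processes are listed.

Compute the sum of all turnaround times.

Gantt: | P5 0-3 | P1 3-8 | P3 8-13 | P2 13-26 | P4 26-39 | P6 39-57 |
Completion: P1=8  P2=26  P3=13  P4=39  P5=3  P6=57
Turnaround (C−A): P1=8  P2=26  P3=13  P4=39  P5=3  P6=57
Turnaround = completion − arrival: P1=8, P2=26, P3=13, P4=39, P5=3, P6=57
Total turnaround = 8 + 26 + 13 + 39 + 3 + 57 = 146

146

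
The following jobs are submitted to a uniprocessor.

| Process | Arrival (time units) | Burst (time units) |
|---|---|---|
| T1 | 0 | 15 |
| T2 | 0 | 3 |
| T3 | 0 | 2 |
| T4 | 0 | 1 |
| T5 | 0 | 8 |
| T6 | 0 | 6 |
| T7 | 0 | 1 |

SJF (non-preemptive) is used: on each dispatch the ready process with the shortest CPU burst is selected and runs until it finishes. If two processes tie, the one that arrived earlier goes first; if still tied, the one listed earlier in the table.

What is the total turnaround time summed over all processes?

Schedule: | T4 0-1 | T7 1-2 | T3 2-4 | T2 4-7 | T6 7-13 | T5 13-21 | T1 21-36 |
Completion: T1=36  T2=7  T3=4  T4=1  T5=21  T6=13  T7=2
Turnaround (C−A): T1=36  T2=7  T3=4  T4=1  T5=21  T6=13  T7=2
Turnaround = completion − arrival: T1=36, T2=7, T3=4, T4=1, T5=21, T6=13, T7=2
Total turnaround = 36 + 7 + 4 + 1 + 21 + 13 + 2 = 84

84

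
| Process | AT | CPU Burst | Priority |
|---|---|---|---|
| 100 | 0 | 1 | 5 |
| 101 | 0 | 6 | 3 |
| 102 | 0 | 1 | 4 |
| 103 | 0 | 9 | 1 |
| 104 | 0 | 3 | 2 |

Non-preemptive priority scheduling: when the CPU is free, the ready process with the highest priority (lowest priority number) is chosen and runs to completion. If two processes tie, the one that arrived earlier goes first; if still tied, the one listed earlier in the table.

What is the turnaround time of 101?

Timeline: | 103 0-9 | 104 9-12 | 101 12-18 | 102 18-19 | 100 19-20 |
Completion: 100=20  101=18  102=19  103=9  104=12
Turnaround (C−A): 100=20  101=18  102=19  103=9  104=12
Turnaround(101) = completion − arrival = 18 − 0 = 18

18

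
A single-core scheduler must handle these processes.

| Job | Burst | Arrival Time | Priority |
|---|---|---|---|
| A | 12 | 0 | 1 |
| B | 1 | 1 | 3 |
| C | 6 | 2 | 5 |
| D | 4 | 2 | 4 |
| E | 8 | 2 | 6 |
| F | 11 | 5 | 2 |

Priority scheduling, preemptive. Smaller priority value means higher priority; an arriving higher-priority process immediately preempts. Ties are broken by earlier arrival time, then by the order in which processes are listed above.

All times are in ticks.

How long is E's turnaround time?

Timeline: | A 0-12 | F 12-23 | B 23-24 | D 24-28 | C 28-34 | E 34-42 |
Completion: A=12  B=24  C=34  D=28  E=42  F=23
Turnaround (C−A): A=12  B=23  C=32  D=26  E=40  F=18
Turnaround(E) = completion − arrival = 42 − 2 = 40

40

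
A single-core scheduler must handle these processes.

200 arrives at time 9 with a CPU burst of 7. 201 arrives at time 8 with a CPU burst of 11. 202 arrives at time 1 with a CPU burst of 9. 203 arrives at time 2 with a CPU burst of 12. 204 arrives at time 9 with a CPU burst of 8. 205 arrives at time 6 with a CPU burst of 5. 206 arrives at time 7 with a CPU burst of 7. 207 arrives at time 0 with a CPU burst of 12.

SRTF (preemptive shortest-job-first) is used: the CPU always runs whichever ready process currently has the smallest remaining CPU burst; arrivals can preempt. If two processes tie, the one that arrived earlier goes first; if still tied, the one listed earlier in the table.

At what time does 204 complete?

37

Schedule: | 207 0-1 | 202 1-10 | 205 10-15 | 206 15-22 | 200 22-29 | 204 29-37 | 207 37-48 | 201 48-59 | 203 59-71 |
Completion: 200=29  201=59  202=10  203=71  204=37  205=15  206=22  207=48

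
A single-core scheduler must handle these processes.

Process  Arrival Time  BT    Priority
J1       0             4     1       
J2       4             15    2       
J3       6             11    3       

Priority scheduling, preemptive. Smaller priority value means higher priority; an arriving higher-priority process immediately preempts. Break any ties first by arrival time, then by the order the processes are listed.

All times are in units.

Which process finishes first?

J1

Schedule: | J1 0-4 | J2 4-19 | J3 19-30 |
Completion: J1=4  J2=19  J3=30
Finish order: J1 → J2 → J3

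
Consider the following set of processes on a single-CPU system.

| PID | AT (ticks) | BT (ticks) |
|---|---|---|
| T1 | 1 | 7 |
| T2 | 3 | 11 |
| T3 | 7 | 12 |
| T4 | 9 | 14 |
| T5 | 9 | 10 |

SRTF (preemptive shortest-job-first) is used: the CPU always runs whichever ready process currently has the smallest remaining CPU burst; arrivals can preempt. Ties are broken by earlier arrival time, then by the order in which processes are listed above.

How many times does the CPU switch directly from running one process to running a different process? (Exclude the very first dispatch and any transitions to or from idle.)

4

Gantt: | idle 0-1 | T1 1-8 | T2 8-19 | T5 19-29 | T3 29-41 | T4 41-55 |
Completion: T1=8  T2=19  T3=41  T4=55  T5=29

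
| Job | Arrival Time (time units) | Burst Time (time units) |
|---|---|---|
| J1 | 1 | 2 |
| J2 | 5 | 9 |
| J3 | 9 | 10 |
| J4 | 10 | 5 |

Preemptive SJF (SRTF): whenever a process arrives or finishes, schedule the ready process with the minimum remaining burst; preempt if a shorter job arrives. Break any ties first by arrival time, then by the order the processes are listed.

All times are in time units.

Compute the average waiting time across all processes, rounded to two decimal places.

3.50

Schedule: | idle 0-1 | J1 1-3 | idle 3-5 | J2 5-14 | J4 14-19 | J3 19-29 |
Completion: J1=3  J2=14  J3=29  J4=19
Turnaround (C−A): J1=2  J2=9  J3=20  J4=9
Waiting times: J1=0, J2=0, J3=10, J4=4
Average waiting = (0+0+10+4) / 4 = 14/4 = 3.50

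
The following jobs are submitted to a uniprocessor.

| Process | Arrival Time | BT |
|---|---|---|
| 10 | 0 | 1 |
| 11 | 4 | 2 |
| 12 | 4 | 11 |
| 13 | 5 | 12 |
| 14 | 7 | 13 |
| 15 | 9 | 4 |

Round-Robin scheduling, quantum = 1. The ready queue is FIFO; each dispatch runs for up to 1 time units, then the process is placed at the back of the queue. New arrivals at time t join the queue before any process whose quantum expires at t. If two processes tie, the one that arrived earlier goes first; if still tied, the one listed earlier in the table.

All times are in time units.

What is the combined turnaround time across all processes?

Timeline: | 10 0-1 | idle 1-4 | 11 4-5 | 12 5-6 | 13 6-7 | 11 7-8 | 12 8-9 | 14 9-10 | 13 10-11 | 15 11-12 | 12 12-13 | 14 13-14 | 13 14-15 | 15 15-16 | 12 16-17 | 14 17-18 | 13 18-19 | 15 19-20 | 12 20-21 | 14 21-22 | 13 22-23 | 15 23-24 | 12 24-25 | 14 25-26 | 13 26-27 | 12 27-28 | 14 28-29 | 13 29-30 | 12 30-31 | 14 31-32 | 13 32-33 | 12 33-34 | 14 34-35 | 13 35-36 | 12 36-37 | 14 37-38 | 13 38-39 | 12 39-40 | 14 40-41 | 13 41-42 | 14 42-43 | 13 43-44 | 14 44-46 |
Completion: 10=1  11=8  12=40  13=44  14=46  15=24
Turnaround (C−A): 10=1  11=4  12=36  13=39  14=39  15=15
Turnaround = completion − arrival: 10=1, 11=4, 12=36, 13=39, 14=39, 15=15
Total turnaround = 1 + 4 + 36 + 39 + 39 + 15 = 134

134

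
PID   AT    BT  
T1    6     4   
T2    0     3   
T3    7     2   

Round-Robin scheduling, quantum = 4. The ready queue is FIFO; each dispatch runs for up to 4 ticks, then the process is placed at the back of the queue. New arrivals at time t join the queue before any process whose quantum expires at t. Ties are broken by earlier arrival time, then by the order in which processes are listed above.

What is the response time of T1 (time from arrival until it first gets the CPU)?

Schedule: | T2 0-3 | idle 3-6 | T1 6-10 | T3 10-12 |
Completion: T1=10  T2=3  T3=12
Response(T1) = first start − arrival = 6 − 6 = 0

0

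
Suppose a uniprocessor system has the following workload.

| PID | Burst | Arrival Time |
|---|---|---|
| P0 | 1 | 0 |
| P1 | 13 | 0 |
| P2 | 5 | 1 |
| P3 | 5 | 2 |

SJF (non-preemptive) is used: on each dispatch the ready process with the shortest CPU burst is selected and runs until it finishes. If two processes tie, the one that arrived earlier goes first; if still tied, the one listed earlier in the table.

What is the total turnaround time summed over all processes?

39

Schedule: | P0 0-1 | P2 1-6 | P3 6-11 | P1 11-24 |
Completion: P0=1  P1=24  P2=6  P3=11
Turnaround (C−A): P0=1  P1=24  P2=5  P3=9
Turnaround = completion − arrival: P0=1, P1=24, P2=5, P3=9
Total turnaround = 1 + 24 + 5 + 9 = 39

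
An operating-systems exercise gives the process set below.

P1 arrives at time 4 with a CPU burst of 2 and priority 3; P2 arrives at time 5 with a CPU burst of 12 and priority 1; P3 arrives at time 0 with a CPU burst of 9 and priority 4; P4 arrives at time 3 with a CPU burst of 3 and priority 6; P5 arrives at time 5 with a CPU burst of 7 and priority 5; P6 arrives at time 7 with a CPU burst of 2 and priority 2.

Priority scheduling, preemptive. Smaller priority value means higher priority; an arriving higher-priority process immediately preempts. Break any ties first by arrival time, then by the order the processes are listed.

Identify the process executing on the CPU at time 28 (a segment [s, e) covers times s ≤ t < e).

Gantt: | P3 0-4 | P1 4-5 | P2 5-17 | P6 17-19 | P1 19-20 | P3 20-25 | P5 25-32 | P4 32-35 |
Completion: P1=20  P2=17  P3=25  P4=35  P5=32  P6=19

P5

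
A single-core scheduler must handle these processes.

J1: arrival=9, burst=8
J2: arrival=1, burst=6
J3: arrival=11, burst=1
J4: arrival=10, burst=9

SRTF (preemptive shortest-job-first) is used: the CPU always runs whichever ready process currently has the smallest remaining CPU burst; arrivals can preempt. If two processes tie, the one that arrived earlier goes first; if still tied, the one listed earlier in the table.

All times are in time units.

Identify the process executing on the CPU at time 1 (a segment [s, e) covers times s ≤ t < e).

Gantt: | idle 0-1 | J2 1-7 | idle 7-9 | J1 9-11 | J3 11-12 | J1 12-18 | J4 18-27 |
Completion: J1=18  J2=7  J3=12  J4=27

J2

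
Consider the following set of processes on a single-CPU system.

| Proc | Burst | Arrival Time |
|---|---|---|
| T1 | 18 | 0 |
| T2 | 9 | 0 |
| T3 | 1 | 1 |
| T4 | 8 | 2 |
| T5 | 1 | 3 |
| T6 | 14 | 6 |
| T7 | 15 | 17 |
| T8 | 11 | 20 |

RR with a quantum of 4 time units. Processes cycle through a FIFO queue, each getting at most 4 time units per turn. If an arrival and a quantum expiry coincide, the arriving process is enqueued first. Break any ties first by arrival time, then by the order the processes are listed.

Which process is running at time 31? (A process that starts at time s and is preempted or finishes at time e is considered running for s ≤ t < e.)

Gantt: | T1 0-4 | T2 4-8 | T3 8-9 | T4 9-13 | T5 13-14 | T1 14-18 | T6 18-22 | T2 22-26 | T4 26-30 | T7 30-34 | T1 34-38 | T8 38-42 | T6 42-46 | T2 46-47 | T7 47-51 | T1 51-55 | T8 55-59 | T6 59-63 | T7 63-67 | T1 67-69 | T8 69-72 | T6 72-74 | T7 74-77 |
Completion: T1=69  T2=47  T3=9  T4=30  T5=14  T6=74  T7=77  T8=72
Turnaround (C−A): T1=69  T2=47  T3=8  T4=28  T5=11  T6=68  T7=60  T8=52

T7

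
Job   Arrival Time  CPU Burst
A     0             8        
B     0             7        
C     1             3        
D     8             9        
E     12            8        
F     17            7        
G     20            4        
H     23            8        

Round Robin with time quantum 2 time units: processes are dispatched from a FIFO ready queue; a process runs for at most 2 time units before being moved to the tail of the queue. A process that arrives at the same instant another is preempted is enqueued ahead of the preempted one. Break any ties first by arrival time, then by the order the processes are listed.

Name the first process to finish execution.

C

Schedule: | A 0-2 | B 2-4 | C 4-6 | A 6-8 | B 8-10 | C 10-11 | D 11-13 | A 13-15 | B 15-17 | E 17-19 | D 19-21 | A 21-23 | F 23-25 | B 25-26 | E 26-28 | G 28-30 | D 30-32 | H 32-34 | F 34-36 | E 36-38 | G 38-40 | D 40-42 | H 42-44 | F 44-46 | E 46-48 | D 48-49 | H 49-51 | F 51-52 | H 52-54 |
Completion: A=23  B=26  C=11  D=49  E=48  F=52  G=40  H=54
Finish order: C → A → B → G → E → D → F → H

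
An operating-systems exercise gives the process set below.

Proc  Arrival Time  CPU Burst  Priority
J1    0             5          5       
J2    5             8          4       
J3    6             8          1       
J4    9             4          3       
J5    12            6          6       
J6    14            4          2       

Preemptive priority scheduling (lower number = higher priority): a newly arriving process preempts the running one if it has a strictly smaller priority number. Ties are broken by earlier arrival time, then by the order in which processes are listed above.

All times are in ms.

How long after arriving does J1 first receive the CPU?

0

Timeline: | J1 0-5 | J2 5-6 | J3 6-14 | J6 14-18 | J4 18-22 | J2 22-29 | J5 29-35 |
Completion: J1=5  J2=29  J3=14  J4=22  J5=35  J6=18
Response(J1) = first start − arrival = 0 − 0 = 0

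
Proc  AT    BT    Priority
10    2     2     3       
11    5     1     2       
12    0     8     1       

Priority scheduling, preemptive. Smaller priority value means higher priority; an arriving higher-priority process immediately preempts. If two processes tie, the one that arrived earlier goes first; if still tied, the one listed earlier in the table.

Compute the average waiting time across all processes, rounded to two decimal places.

Schedule: | 12 0-8 | 11 8-9 | 10 9-11 |
Completion: 10=11  11=9  12=8
Waiting times: 10=7, 11=3, 12=0
Average waiting = (7+3+0) / 3 = 10/3 = 3.33

3.33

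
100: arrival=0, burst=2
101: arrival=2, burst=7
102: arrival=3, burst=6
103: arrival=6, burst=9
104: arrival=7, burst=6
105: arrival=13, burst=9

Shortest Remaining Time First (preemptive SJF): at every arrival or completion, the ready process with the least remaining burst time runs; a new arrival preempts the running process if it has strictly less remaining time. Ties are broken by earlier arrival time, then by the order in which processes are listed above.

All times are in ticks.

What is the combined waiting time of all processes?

46

Gantt: | 100 0-2 | 101 2-9 | 102 9-15 | 104 15-21 | 103 21-30 | 105 30-39 |
Completion: 100=2  101=9  102=15  103=30  104=21  105=39
Turnaround (C−A): 100=2  101=7  102=12  103=24  104=14  105=26
Waiting = turnaround − burst: 100=0, 101=0, 102=6, 103=15, 104=8, 105=17
Total waiting = 0 + 0 + 6 + 15 + 8 + 17 = 46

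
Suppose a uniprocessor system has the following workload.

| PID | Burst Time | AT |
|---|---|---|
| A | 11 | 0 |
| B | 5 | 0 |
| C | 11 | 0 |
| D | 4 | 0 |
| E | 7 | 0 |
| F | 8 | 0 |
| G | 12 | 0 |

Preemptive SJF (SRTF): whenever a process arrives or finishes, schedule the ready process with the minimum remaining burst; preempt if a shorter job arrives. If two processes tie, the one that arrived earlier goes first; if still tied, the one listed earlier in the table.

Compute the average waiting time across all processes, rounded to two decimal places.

Timeline: | D 0-4 | B 4-9 | E 9-16 | F 16-24 | A 24-35 | C 35-46 | G 46-58 |
Completion: A=35  B=9  C=46  D=4  E=16  F=24  G=58
Waiting times: A=24, B=4, C=35, D=0, E=9, F=16, G=46
Average waiting = (24+4+35+0+9+16+46) / 7 = 134/7 = 19.14

19.14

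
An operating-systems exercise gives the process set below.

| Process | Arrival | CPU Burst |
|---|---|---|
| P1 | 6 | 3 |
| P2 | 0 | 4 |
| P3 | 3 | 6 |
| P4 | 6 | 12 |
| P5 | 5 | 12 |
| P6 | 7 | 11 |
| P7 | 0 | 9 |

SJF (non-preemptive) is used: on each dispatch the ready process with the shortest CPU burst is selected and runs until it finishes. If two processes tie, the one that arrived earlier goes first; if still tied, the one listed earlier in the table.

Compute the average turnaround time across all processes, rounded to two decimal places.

22.43

Timeline: | P2 0-4 | P3 4-10 | P1 10-13 | P7 13-22 | P6 22-33 | P5 33-45 | P4 45-57 |
Completion: P1=13  P2=4  P3=10  P4=57  P5=45  P6=33  P7=22
Turnaround times: P1=7, P2=4, P3=7, P4=51, P5=40, P6=26, P7=22
Average turnaround = (7+4+7+51+40+26+22) / 7 = 157/7 = 22.43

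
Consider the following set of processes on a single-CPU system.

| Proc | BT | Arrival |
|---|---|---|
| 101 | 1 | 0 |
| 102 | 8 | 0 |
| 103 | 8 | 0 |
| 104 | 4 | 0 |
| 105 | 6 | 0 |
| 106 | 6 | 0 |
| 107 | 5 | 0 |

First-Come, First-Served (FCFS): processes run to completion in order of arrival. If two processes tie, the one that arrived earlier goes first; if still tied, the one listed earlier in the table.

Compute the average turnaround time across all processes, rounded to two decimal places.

20.86

Schedule: | 101 0-1 | 102 1-9 | 103 9-17 | 104 17-21 | 105 21-27 | 106 27-33 | 107 33-38 |
Completion: 101=1  102=9  103=17  104=21  105=27  106=33  107=38
Turnaround times: 101=1, 102=9, 103=17, 104=21, 105=27, 106=33, 107=38
Average turnaround = (1+9+17+21+27+33+38) / 7 = 146/7 = 20.86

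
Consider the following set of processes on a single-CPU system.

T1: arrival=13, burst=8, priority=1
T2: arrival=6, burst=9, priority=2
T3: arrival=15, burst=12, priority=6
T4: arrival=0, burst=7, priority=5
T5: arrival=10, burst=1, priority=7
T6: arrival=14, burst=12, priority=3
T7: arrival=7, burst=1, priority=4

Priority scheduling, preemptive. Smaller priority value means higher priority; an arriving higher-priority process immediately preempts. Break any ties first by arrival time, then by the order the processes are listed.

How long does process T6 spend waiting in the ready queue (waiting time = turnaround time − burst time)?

9

Timeline: | T4 0-6 | T2 6-13 | T1 13-21 | T2 21-23 | T6 23-35 | T7 35-36 | T4 36-37 | T3 37-49 | T5 49-50 |
Completion: T1=21  T2=23  T3=49  T4=37  T5=50  T6=35  T7=36
Waiting(T6) = turnaround − burst = 21 − 12 = 9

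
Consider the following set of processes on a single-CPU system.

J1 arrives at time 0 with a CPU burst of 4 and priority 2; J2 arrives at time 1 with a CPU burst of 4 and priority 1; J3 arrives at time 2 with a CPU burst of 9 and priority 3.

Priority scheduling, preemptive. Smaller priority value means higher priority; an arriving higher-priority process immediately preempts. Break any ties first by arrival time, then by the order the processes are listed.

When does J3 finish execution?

17

Gantt: | J1 0-1 | J2 1-5 | J1 5-8 | J3 8-17 |
Completion: J1=8  J2=5  J3=17
Turnaround (C−A): J1=8  J2=4  J3=15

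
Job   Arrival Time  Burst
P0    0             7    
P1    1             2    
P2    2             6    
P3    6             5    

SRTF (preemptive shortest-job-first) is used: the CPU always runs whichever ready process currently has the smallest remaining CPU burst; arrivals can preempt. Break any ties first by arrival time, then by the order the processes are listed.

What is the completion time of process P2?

20

Gantt: | P0 0-1 | P1 1-3 | P0 3-9 | P3 9-14 | P2 14-20 |
Completion: P0=9  P1=3  P2=20  P3=14
Turnaround (C−A): P0=9  P1=2  P2=18  P3=8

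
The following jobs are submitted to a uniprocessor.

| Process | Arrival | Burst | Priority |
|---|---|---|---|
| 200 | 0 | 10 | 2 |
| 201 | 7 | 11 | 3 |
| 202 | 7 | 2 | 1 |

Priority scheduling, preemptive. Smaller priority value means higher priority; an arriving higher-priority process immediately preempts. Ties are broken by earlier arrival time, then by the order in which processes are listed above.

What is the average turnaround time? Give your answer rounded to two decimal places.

Schedule: | 200 0-7 | 202 7-9 | 200 9-12 | 201 12-23 |
Completion: 200=12  201=23  202=9
Turnaround (C−A): 200=12  201=16  202=2
Turnaround times: 200=12, 201=16, 202=2
Average turnaround = (12+16+2) / 3 = 30/3 = 10.00

10.00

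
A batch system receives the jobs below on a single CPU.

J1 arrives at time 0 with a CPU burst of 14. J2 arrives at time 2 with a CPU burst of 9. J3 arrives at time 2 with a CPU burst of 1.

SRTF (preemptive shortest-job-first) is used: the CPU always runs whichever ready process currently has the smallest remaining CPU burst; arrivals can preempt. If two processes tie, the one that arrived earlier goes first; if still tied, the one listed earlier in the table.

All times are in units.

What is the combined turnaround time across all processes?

35

Gantt: | J1 0-2 | J3 2-3 | J2 3-12 | J1 12-24 |
Completion: J1=24  J2=12  J3=3
Turnaround = completion − arrival: J1=24, J2=10, J3=1
Total turnaround = 24 + 10 + 1 = 35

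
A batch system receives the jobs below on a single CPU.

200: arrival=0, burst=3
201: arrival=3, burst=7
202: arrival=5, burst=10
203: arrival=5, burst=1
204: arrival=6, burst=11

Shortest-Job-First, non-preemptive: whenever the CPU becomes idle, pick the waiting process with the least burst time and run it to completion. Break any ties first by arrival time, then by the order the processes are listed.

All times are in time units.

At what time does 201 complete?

Timeline: | 200 0-3 | 201 3-10 | 203 10-11 | 202 11-21 | 204 21-32 |
Completion: 200=3  201=10  202=21  203=11  204=32
Turnaround (C−A): 200=3  201=7  202=16  203=6  204=26

10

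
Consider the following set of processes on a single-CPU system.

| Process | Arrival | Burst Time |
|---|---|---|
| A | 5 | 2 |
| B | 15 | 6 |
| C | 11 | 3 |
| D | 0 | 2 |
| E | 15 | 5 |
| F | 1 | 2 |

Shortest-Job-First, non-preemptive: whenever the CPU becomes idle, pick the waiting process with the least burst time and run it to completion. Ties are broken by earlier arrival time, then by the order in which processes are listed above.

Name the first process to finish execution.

D

Timeline: | D 0-2 | F 2-4 | idle 4-5 | A 5-7 | idle 7-11 | C 11-14 | idle 14-15 | E 15-20 | B 20-26 |
Completion: A=7  B=26  C=14  D=2  E=20  F=4
Turnaround (C−A): A=2  B=11  C=3  D=2  E=5  F=3
Finish order: D → F → A → C → E → B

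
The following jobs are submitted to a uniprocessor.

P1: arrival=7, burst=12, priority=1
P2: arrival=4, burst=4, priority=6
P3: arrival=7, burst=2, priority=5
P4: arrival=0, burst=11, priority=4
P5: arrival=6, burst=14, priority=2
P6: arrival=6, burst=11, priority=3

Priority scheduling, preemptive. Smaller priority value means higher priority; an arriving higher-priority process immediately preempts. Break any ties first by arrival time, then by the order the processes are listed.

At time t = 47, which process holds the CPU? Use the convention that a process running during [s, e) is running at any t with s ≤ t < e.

P4

Gantt: | P4 0-6 | P5 6-7 | P1 7-19 | P5 19-32 | P6 32-43 | P4 43-48 | P3 48-50 | P2 50-54 |
Completion: P1=19  P2=54  P3=50  P4=48  P5=32  P6=43
Turnaround (C−A): P1=12  P2=50  P3=43  P4=48  P5=26  P6=37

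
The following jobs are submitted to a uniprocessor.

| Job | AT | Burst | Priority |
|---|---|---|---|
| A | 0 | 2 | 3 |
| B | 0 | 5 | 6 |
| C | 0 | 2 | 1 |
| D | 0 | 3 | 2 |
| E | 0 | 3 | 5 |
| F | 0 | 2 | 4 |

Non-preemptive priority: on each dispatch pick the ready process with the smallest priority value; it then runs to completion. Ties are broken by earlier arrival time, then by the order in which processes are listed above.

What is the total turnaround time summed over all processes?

Schedule: | C 0-2 | D 2-5 | A 5-7 | F 7-9 | E 9-12 | B 12-17 |
Completion: A=7  B=17  C=2  D=5  E=12  F=9
Turnaround (C−A): A=7  B=17  C=2  D=5  E=12  F=9
Turnaround = completion − arrival: A=7, B=17, C=2, D=5, E=12, F=9
Total turnaround = 7 + 17 + 2 + 5 + 12 + 9 = 52

52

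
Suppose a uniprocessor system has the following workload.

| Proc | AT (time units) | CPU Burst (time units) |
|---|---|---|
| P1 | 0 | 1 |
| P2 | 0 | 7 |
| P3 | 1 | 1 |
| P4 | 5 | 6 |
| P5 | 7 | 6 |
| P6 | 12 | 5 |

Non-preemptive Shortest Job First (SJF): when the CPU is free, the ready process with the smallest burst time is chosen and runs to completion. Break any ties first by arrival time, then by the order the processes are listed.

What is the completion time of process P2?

Gantt: | P1 0-1 | P3 1-2 | P2 2-9 | P4 9-15 | P6 15-20 | P5 20-26 |
Completion: P1=1  P2=9  P3=2  P4=15  P5=26  P6=20
Turnaround (C−A): P1=1  P2=9  P3=1  P4=10  P5=19  P6=8

9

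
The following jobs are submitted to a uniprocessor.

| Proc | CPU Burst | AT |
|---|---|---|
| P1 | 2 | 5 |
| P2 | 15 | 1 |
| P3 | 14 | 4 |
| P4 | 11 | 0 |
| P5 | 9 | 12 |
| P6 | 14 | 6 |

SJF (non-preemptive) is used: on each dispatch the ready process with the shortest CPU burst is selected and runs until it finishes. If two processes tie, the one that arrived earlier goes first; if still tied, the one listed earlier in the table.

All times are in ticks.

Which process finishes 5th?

P6

Schedule: | P4 0-11 | P1 11-13 | P5 13-22 | P3 22-36 | P6 36-50 | P2 50-65 |
Completion: P1=13  P2=65  P3=36  P4=11  P5=22  P6=50
Finish order: P4 → P1 → P5 → P3 → P6 → P2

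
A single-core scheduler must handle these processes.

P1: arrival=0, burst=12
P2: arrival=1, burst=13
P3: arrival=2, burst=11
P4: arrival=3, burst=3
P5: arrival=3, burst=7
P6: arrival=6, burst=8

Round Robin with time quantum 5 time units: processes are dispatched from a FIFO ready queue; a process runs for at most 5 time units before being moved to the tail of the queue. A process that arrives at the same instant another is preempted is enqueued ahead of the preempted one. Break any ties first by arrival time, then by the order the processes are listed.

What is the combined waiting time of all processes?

198

Gantt: | P1 0-5 | P2 5-10 | P3 10-15 | P4 15-18 | P5 18-23 | P1 23-28 | P6 28-33 | P2 33-38 | P3 38-43 | P5 43-45 | P1 45-47 | P6 47-50 | P2 50-53 | P3 53-54 |
Completion: P1=47  P2=53  P3=54  P4=18  P5=45  P6=50
Waiting = turnaround − burst: P1=35, P2=39, P3=41, P4=12, P5=35, P6=36
Total waiting = 35 + 39 + 41 + 12 + 35 + 36 = 198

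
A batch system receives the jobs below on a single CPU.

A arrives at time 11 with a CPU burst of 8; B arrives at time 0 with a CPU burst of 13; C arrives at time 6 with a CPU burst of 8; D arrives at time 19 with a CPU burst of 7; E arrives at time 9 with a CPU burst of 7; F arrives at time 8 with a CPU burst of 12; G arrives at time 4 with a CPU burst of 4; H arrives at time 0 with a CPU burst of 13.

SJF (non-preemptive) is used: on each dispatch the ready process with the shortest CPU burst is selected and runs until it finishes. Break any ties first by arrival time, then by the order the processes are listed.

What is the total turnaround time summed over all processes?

Schedule: | B 0-13 | G 13-17 | E 17-24 | D 24-31 | C 31-39 | A 39-47 | F 47-59 | H 59-72 |
Completion: A=47  B=13  C=39  D=31  E=24  F=59  G=17  H=72
Turnaround = completion − arrival: A=36, B=13, C=33, D=12, E=15, F=51, G=13, H=72
Total turnaround = 36 + 13 + 33 + 12 + 15 + 51 + 13 + 72 = 245

245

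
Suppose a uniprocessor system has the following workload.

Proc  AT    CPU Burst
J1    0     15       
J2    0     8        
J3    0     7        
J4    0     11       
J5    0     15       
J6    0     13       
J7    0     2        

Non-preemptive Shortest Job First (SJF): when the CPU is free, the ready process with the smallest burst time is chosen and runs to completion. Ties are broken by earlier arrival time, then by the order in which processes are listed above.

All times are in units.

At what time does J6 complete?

41

Schedule: | J7 0-2 | J3 2-9 | J2 9-17 | J4 17-28 | J6 28-41 | J1 41-56 | J5 56-71 |
Completion: J1=56  J2=17  J3=9  J4=28  J5=71  J6=41  J7=2
Turnaround (C−A): J1=56  J2=17  J3=9  J4=28  J5=71  J6=41  J7=2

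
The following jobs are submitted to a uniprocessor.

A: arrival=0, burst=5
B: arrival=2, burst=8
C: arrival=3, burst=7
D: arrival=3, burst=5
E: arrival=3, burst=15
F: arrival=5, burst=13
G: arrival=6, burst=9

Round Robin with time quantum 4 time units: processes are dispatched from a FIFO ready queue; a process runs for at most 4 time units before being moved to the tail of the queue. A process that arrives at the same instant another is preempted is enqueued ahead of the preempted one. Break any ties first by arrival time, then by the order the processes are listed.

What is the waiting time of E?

43

Gantt: | A 0-4 | B 4-8 | C 8-12 | D 12-16 | E 16-20 | A 20-21 | F 21-25 | G 25-29 | B 29-33 | C 33-36 | D 36-37 | E 37-41 | F 41-45 | G 45-49 | E 49-53 | F 53-57 | G 57-58 | E 58-61 | F 61-62 |
Completion: A=21  B=33  C=36  D=37  E=61  F=62  G=58
Turnaround (C−A): A=21  B=31  C=33  D=34  E=58  F=57  G=52
Waiting(E) = turnaround − burst = 58 − 15 = 43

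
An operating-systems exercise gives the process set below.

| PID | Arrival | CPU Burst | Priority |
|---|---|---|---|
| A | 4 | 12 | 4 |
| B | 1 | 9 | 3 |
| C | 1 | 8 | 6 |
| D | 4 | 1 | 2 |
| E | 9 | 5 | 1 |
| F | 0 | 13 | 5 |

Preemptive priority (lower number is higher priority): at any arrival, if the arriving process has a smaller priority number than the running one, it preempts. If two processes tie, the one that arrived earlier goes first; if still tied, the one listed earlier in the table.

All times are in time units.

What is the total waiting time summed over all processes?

84

Timeline: | F 0-1 | B 1-4 | D 4-5 | B 5-9 | E 9-14 | B 14-16 | A 16-28 | F 28-40 | C 40-48 |
Completion: A=28  B=16  C=48  D=5  E=14  F=40
Turnaround (C−A): A=24  B=15  C=47  D=1  E=5  F=40
Waiting = turnaround − burst: A=12, B=6, C=39, D=0, E=0, F=27
Total waiting = 12 + 6 + 39 + 0 + 0 + 27 = 84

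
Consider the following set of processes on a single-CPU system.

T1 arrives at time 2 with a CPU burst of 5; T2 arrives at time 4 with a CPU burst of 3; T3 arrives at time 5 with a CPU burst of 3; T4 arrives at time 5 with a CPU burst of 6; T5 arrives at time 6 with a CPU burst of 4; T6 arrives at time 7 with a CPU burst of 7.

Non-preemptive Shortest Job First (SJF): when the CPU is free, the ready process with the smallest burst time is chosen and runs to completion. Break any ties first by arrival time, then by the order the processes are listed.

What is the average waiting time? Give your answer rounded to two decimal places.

7.17

Schedule: | idle 0-2 | T1 2-7 | T2 7-10 | T3 10-13 | T5 13-17 | T4 17-23 | T6 23-30 |
Completion: T1=7  T2=10  T3=13  T4=23  T5=17  T6=30
Turnaround (C−A): T1=5  T2=6  T3=8  T4=18  T5=11  T6=23
Waiting times: T1=0, T2=3, T3=5, T4=12, T5=7, T6=16
Average waiting = (0+3+5+12+7+16) / 6 = 43/6 = 7.17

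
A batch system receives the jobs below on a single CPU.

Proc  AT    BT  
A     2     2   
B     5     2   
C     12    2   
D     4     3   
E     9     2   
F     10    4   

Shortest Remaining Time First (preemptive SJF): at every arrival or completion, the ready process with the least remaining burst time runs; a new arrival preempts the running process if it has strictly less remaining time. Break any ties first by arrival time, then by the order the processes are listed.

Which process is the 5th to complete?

C

Timeline: | idle 0-2 | A 2-4 | D 4-7 | B 7-9 | E 9-11 | F 11-12 | C 12-14 | F 14-17 |
Completion: A=4  B=9  C=14  D=7  E=11  F=17
Turnaround (C−A): A=2  B=4  C=2  D=3  E=2  F=7
Finish order: A → D → B → E → C → F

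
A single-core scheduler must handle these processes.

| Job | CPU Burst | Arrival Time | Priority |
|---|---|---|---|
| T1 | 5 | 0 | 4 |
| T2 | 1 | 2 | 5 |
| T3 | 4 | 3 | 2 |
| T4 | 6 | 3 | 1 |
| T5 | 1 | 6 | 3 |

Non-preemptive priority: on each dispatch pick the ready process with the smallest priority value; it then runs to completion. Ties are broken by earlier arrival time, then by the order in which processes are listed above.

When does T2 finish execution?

Timeline: | T1 0-5 | T4 5-11 | T3 11-15 | T5 15-16 | T2 16-17 |
Completion: T1=5  T2=17  T3=15  T4=11  T5=16

17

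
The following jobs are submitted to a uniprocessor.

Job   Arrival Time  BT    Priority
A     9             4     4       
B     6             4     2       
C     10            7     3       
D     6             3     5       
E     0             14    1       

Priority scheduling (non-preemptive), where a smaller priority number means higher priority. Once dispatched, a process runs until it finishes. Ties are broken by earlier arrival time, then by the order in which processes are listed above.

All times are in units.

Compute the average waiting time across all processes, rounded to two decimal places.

Schedule: | E 0-14 | B 14-18 | C 18-25 | A 25-29 | D 29-32 |
Completion: A=29  B=18  C=25  D=32  E=14
Turnaround (C−A): A=20  B=12  C=15  D=26  E=14
Waiting times: A=16, B=8, C=8, D=23, E=0
Average waiting = (16+8+8+23+0) / 5 = 55/5 = 11.00

11.00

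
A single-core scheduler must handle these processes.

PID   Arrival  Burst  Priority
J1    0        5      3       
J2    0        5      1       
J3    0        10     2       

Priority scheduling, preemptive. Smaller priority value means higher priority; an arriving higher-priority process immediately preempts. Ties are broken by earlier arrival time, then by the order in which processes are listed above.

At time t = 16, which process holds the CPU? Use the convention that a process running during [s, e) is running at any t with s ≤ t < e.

J1

Gantt: | J2 0-5 | J3 5-15 | J1 15-20 |
Completion: J1=20  J2=5  J3=15
Turnaround (C−A): J1=20  J2=5  J3=15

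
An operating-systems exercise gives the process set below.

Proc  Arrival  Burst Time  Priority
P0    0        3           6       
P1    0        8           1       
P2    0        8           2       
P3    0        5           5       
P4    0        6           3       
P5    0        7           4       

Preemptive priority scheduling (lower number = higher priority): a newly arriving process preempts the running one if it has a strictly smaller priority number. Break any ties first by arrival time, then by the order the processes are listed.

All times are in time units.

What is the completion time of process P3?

34

Schedule: | P1 0-8 | P2 8-16 | P4 16-22 | P5 22-29 | P3 29-34 | P0 34-37 |
Completion: P0=37  P1=8  P2=16  P3=34  P4=22  P5=29
Turnaround (C−A): P0=37  P1=8  P2=16  P3=34  P4=22  P5=29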